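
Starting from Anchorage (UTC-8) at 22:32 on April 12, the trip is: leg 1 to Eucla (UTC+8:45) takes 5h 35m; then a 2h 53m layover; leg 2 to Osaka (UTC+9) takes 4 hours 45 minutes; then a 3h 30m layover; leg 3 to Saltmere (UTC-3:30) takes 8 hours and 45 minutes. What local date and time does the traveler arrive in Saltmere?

04:30 on April 14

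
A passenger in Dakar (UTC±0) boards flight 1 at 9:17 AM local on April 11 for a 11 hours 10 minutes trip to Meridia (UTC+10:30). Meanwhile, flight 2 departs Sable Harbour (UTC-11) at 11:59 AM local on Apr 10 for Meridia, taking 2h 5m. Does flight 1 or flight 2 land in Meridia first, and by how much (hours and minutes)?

the second, by 19 hours 23 minutes

Flight 1 departs at 9:17 AM UTC (Apr 11).
+11 hours and 10 minutes → arrive 8:27 PM UTC on Apr 11.
Flight 2 in UTC: 11:59 AM + 11:00 = 10:59 PM on Apr 10.
+2 hours 5 minutes → arrive 1:04 AM UTC on Apr 11.
Flight 2 lands earlier by 19 hours 23 minutes.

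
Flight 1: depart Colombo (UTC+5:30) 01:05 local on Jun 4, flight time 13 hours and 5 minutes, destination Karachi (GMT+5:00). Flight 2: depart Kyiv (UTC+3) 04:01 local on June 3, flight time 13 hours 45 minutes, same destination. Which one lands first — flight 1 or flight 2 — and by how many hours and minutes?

the second, by 17 hours 54 minutes

Flight 1 in UTC: 01:05 − 5:30 = 19:35 on Jun 3.
+13 hours and 5 minutes → arrive 08:40 UTC on Jun 4.
Flight 2 in UTC: 04:01 − 3:00 = 01:01 on Jun 3.
+13 hours 45 minutes → arrive 14:46 UTC on Jun 3.
Flight 2 lands earlier by 17 hours 54 minutes.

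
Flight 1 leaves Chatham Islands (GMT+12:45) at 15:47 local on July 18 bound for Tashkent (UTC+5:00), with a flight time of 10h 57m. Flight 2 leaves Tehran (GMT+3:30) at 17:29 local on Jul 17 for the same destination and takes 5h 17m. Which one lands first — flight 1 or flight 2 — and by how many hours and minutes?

the second, by 18 hours 43 minutes

Flight 1 in UTC: 15:47 − 12:45 = 03:02 on Jul 18.
+10 hours 57 minutes → arrive 13:59 UTC on Jul 18.
Flight 2 in UTC: 17:29 − 3:30 = 13:59 on Jul 17.
+5 hours 17 minutes → arrive 19:16 UTC on Jul 17.
Flight 2 lands earlier by 18 hours 43 minutes.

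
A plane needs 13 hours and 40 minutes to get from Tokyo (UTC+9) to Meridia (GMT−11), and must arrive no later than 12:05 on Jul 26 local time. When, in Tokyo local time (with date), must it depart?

Target arrival in UTC: 12:05 + 11:00 = 23:05 on Jul 26.
Subtract 13 hours and 40 minutes → departure 09:25 UTC on Jul 26.
Tokyo is UTC+9:00: 09:25 + 9:00 = 18:25 on Jul 26.

18:25 on July 26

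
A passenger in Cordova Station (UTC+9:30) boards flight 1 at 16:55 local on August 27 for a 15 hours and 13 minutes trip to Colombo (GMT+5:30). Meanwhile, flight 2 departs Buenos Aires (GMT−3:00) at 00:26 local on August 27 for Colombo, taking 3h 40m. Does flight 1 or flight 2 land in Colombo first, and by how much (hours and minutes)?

Flight 1 in UTC: 16:55 − 9:30 = 07:25 on Aug 27.
+15 hours 13 minutes → arrive 22:38 UTC on Aug 27.
Flight 2 in UTC: 00:26 + 3:00 = 03:26 on Aug 27.
+3 hours and 40 minutes → arrive 07:06 UTC on Aug 27.
Flight 2 lands earlier by 15 hours 32 minutes.

the second, by 15 hours 32 minutes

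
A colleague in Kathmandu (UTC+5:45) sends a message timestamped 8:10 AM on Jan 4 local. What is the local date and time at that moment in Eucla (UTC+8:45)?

11:10 AM on January 4

In UTC: 8:10 AM − 5:45 = 2:25 AM on Jan 4.
Eucla is UTC+8:45: 2:25 AM + 8:45 = 11:10 AM on Jan 4.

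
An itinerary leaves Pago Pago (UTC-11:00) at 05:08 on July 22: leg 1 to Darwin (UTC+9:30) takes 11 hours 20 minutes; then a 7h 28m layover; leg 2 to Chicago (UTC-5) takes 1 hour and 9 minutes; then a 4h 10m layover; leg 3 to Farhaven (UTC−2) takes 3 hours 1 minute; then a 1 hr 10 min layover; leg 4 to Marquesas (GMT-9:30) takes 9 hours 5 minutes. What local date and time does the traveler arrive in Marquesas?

20:01 on July 23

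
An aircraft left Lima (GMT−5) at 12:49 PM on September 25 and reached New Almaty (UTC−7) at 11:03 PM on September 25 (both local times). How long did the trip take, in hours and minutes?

12 hours 14 minutes

Departure in UTC: 12:49 PM + 5:00 = 5:49 PM on Sep 25.
Arrival in UTC: 11:03 PM + 7:00 = 6:03 AM on Sep 26.
Elapsed = 6:03 AM − 5:49 PM (+1 day) = 12 hours 14 minutes.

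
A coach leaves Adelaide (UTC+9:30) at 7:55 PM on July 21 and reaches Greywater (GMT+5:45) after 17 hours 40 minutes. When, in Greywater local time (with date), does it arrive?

Convert departure to UTC: 7:55 PM − 9:30 = 10:25 AM UTC on Jul 21.
Add 17 hours 40 minutes travel time → 4:05 AM UTC (Jul 22).
Greywater is UTC+5:45, so local arrival = 4:05 AM + 5:45 = 9:50 AM on Jul 22.

9:50 AM on July 22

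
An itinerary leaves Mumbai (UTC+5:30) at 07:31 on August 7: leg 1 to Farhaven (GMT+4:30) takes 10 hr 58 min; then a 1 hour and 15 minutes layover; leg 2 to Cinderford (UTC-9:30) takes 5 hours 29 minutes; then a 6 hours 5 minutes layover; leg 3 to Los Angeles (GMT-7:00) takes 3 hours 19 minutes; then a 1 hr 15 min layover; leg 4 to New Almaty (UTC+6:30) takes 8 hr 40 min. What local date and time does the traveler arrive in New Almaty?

Convert departure to UTC: 07:31 − 5:30 = 02:01 UTC on Aug 7.
Add 10 hours and 58 minutes leg 1 → 12:59 UTC.
Add 1 hour and 15 minutes layover in Farhaven → 14:14 UTC.
Add 5 hours and 29 minutes leg 2 → 19:43 UTC.
Add 6 hours 5 minutes layover in Cinderford → 01:48 UTC (Aug 8).
Add 3 hours and 19 minutes leg 3 → 05:07 UTC.
Add 1 hour 15 minutes layover in Los Angeles → 06:22 UTC.
Add 8 hours and 40 minutes leg 4 → 15:02 UTC.
New Almaty is UTC+6:30, so local arrival = 15:02 + 6:30 = 21:32 on Aug 8.

21:32 on Aug 8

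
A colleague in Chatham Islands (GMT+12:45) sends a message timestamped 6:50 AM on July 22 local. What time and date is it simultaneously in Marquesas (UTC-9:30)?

8:35 AM on Jul 21

In UTC: 6:50 AM − 12:45 = 6:05 PM on Jul 21.
Marquesas is UTC−9:30: 6:05 PM − 9:30 = 8:35 AM on Jul 21.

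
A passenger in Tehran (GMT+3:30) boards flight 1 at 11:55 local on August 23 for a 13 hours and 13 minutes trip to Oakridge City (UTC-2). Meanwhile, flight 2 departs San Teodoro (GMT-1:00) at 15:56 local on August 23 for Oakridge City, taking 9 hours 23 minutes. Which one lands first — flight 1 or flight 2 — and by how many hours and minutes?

the first, by 4 hours 41 minutes

Flight 1 in UTC: 11:55 − 3:30 = 08:25 on Aug 23.
+13 hours and 13 minutes → arrive 21:38 UTC on Aug 23.
Flight 2 in UTC: 15:56 + 1:00 = 16:56 on Aug 23.
+9 hours and 23 minutes → arrive 02:19 UTC on Aug 24.
Flight 1 lands earlier by 4 hours 41 minutes.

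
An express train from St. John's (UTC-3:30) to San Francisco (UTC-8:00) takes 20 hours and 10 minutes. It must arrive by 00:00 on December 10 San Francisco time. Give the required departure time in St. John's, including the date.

08:20 on December 9

Target arrival in UTC: 00:00 + 8:00 = 08:00 on Dec 10.
Subtract 20 hours and 10 minutes → departure 11:50 UTC on Dec 9.
St. John's is UTC−3:30: 11:50 − 3:30 = 08:20 on Dec 9.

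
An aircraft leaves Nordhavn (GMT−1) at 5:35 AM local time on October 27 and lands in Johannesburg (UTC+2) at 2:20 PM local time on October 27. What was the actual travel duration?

5 hours 45 minutes

Johannesburg is 3:00 ahead of Nordhavn.
Clock-face elapsed time (ignoring zones) is 8 hours 45 minutes.
Actual elapsed = 8 hours 45 minutes − 3:00 = 5 hours 45 minutes.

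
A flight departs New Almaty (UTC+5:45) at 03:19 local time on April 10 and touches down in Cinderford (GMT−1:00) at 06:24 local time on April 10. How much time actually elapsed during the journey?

9 hours 50 minutes

Cinderford is 6:45 behind New Almaty.
Clock-face elapsed time (ignoring zones) is 3 hours 5 minutes.
Actual elapsed = 3 hours 5 minutes + 6:45 = 9 hours 50 minutes.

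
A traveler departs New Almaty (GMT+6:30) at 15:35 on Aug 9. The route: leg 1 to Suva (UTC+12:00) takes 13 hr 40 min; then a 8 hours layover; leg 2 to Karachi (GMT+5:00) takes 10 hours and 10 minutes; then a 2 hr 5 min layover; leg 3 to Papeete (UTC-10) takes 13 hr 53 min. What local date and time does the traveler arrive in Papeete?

Convert departure to UTC: 15:35 − 6:30 = 09:05 UTC on Aug 9.
Add 13 hours 40 minutes leg 1 → 22:45 UTC.
Add 8 hours layover in Suva → 06:45 UTC (Aug 10).
Add 10 hours and 10 minutes leg 2 → 16:55 UTC.
Add 2 hours and 5 minutes layover in Karachi → 19:00 UTC.
Add 13 hours and 53 minutes leg 3 → 08:53 UTC (Aug 11).
Papeete is UTC−10:00, so local arrival = 08:53 − 10:00 = 22:53 on Aug 10.

22:53 on Aug 10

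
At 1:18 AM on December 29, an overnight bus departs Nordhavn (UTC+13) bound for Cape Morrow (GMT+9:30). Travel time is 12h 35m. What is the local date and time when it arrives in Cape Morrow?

Convert departure to UTC: 1:18 AM − 13:00 = 12:18 PM UTC on Dec 28.
Add 12 hours and 35 minutes travel time → 12:53 AM UTC (Dec 29).
Cape Morrow is UTC+9:30, so local arrival = 12:53 AM + 9:30 = 10:23 AM on Dec 29.

10:23 AM on December 29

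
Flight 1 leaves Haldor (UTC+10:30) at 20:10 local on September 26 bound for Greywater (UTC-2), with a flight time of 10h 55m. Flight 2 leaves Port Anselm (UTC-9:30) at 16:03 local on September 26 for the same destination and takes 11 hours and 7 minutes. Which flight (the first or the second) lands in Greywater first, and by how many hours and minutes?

the first, by 16 hours 5 minutes

Flight 1 in UTC: 20:10 − 10:30 = 09:40 on Sep 26.
+10 hours 55 minutes → arrive 20:35 UTC on Sep 26.
Flight 2 in UTC: 16:03 + 9:30 = 01:33 on Sep 27.
+11 hours 7 minutes → arrive 12:40 UTC on Sep 27.
Flight 1 lands earlier by 16 hours 5 minutes.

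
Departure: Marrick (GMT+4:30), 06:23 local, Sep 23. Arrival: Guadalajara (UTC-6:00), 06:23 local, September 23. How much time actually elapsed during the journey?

10 hours 30 minutes

Departure in UTC: 06:23 − 4:30 = 01:53 on Sep 23.
Arrival in UTC: 06:23 + 6:00 = 12:23 on Sep 23.
Elapsed = 12:23 − 01:53 = 10 hours 30 minutes.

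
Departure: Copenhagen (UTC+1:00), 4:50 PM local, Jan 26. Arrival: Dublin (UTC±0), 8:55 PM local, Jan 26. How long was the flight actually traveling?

5 hours 5 minutes

Dublin is 1:00 behind Copenhagen.
Clock-face elapsed time (ignoring zones) is 4 hours 5 minutes.
Actual elapsed = 4 hours 5 minutes + 1:00 = 5 hours 5 minutes.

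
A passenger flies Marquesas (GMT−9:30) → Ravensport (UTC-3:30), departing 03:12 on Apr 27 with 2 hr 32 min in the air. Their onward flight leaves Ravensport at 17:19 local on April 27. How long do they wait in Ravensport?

Convert departure to UTC: 03:12 + 9:30 = 12:42 UTC on Apr 27.
Add 2 hours 32 minutes flight time → 15:14 UTC.
Ravensport is UTC−3:30, so local arrival = 15:14 − 3:30 = 11:44 on Apr 27.
Layover = 17:19 − 11:44 = 5 hours 35 minutes.

5 hours 35 minutes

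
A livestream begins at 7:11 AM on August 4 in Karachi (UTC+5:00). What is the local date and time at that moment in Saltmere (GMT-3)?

11:11 PM on August 3

Saltmere is 8:00 behind Karachi.
Shift by the zone difference: 7:11 AM − 8:00 = 11:11 PM on Aug 3 in Saltmere.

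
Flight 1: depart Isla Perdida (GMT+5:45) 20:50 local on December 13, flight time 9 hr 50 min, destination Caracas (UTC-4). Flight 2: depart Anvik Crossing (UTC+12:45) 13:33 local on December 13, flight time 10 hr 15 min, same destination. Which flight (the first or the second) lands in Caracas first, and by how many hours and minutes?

the second, by 13 hours 52 minutes

Flight 1 in UTC: 20:50 − 5:45 = 15:05 on Dec 13.
+9 hours 50 minutes → arrive 00:55 UTC on Dec 14.
Flight 2 in UTC: 13:33 − 12:45 = 00:48 on Dec 13.
+10 hours 15 minutes → arrive 11:03 UTC on Dec 13.
Flight 2 lands earlier by 13 hours 52 minutes.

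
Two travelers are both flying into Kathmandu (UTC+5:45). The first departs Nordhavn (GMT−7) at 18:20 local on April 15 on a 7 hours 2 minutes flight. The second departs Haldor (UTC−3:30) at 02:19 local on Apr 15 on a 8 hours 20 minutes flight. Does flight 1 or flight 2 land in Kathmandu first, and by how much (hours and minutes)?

Flight 1 in UTC: 18:20 + 7:00 = 01:20 on Apr 16.
+7 hours 2 minutes → arrive 08:22 UTC on Apr 16.
Flight 2 in UTC: 02:19 + 3:30 = 05:49 on Apr 15.
+8 hours 20 minutes → arrive 14:09 UTC on Apr 15.
Flight 2 lands earlier by 18 hours 13 minutes.

the second, by 18 hours 13 minutes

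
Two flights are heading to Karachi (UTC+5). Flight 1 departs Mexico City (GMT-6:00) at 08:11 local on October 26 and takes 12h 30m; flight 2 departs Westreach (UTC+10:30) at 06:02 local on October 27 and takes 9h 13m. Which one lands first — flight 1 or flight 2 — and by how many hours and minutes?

the first, by 2 hours 4 minutes

Flight 1 in UTC: 08:11 + 6:00 = 14:11 on Oct 26.
+12 hours and 30 minutes → arrive 02:41 UTC on Oct 27.
Flight 2 in UTC: 06:02 − 10:30 = 19:32 on Oct 26.
+9 hours 13 minutes → arrive 04:45 UTC on Oct 27.
Flight 1 lands earlier by 2 hours 4 minutes.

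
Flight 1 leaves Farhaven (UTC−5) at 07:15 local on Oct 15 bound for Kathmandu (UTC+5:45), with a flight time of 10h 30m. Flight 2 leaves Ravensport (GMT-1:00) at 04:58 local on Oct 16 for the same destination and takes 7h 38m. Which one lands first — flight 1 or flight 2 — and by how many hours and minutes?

the first, by 14 hours 51 minutes

Flight 1 in UTC: 07:15 + 5:00 = 12:15 on Oct 15.
+10 hours 30 minutes → arrive 22:45 UTC on Oct 15.
Flight 2 in UTC: 04:58 + 1:00 = 05:58 on Oct 16.
+7 hours and 38 minutes → arrive 13:36 UTC on Oct 16.
Flight 1 lands earlier by 14 hours 51 minutes.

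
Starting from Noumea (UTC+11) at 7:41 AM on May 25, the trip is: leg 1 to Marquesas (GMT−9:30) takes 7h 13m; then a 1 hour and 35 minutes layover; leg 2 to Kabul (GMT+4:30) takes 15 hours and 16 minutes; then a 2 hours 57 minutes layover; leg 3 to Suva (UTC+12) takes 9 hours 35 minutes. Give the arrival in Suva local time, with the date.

9:17 PM on May 26

Convert departure to UTC: 7:41 AM − 11:00 = 8:41 PM UTC on May 24.
Add 7 hours and 13 minutes leg 1 → 3:54 AM UTC (May 25).
Add 1 hour and 35 minutes layover in Marquesas → 5:29 AM UTC.
Add 15 hours and 16 minutes leg 2 → 8:45 PM UTC.
Add 2 hours 57 minutes layover in Kabul → 11:42 PM UTC.
Add 9 hours 35 minutes leg 3 → 9:17 AM UTC (May 26).
Suva is UTC+12:00, so local arrival = 9:17 AM + 12:00 = 9:17 PM on May 26.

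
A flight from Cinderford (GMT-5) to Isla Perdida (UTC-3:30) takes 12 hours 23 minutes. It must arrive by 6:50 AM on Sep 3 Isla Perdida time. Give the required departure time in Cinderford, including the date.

Target arrival in UTC: 6:50 AM + 3:30 = 10:20 AM on Sep 3.
Subtract 12 hours and 23 minutes → departure 9:57 PM UTC on Sep 2.
Cinderford is UTC−5:00: 9:57 PM − 5:00 = 4:57 PM on Sep 2.

4:57 PM on Sep 2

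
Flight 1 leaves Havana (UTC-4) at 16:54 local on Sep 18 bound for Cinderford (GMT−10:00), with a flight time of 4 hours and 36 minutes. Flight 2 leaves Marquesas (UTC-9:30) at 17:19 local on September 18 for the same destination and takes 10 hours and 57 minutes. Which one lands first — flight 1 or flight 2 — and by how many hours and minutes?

Flight 1 in UTC: 16:54 + 4:00 = 20:54 on Sep 18.
+4 hours 36 minutes → arrive 01:30 UTC on Sep 19.
Flight 2 in UTC: 17:19 + 9:30 = 02:49 on Sep 19.
+10 hours 57 minutes → arrive 13:46 UTC on Sep 19.
Flight 1 lands earlier by 12 hours 16 minutes.

the first, by 12 hours 16 minutes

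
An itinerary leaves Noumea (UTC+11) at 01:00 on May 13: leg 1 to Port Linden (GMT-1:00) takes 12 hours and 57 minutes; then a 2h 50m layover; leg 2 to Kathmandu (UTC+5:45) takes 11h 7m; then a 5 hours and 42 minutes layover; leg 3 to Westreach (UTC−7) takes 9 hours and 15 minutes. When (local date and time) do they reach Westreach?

Convert departure to UTC: 01:00 − 11:00 = 14:00 UTC on May 12.
Add 12 hours and 57 minutes leg 1 → 02:57 UTC (May 13).
Add 2 hours and 50 minutes layover in Port Linden → 05:47 UTC.
Add 11 hours 7 minutes leg 2 → 16:54 UTC.
Add 5 hours and 42 minutes layover in Kathmandu → 22:36 UTC.
Add 9 hours and 15 minutes leg 3 → 07:51 UTC (May 14).
Westreach is UTC−7:00, so local arrival = 07:51 − 7:00 = 00:51 on May 14.

00:51 on May 14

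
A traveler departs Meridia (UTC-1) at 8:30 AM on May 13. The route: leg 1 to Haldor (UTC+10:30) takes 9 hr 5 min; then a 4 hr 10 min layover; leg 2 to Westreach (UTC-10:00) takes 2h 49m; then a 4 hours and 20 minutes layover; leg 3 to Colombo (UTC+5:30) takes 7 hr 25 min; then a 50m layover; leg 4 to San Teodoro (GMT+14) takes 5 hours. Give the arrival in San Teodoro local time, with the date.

9:09 AM on May 15

Convert departure to UTC: 8:30 AM + 1:00 = 9:30 AM UTC on May 13.
Add 9 hours 5 minutes leg 1 → 6:35 PM UTC.
Add 4 hours and 10 minutes layover in Haldor → 10:45 PM UTC.
Add 2 hours 49 minutes leg 2 → 1:34 AM UTC (May 14).
Add 4 hours 20 minutes layover in Westreach → 5:54 AM UTC.
Add 7 hours and 25 minutes leg 3 → 1:19 PM UTC.
Add 50 minutes layover in Colombo → 2:09 PM UTC.
Add 5 hours leg 4 → 7:09 PM UTC.
San Teodoro is UTC+14:00, so local arrival = 7:09 PM + 14:00 = 9:09 AM on May 15.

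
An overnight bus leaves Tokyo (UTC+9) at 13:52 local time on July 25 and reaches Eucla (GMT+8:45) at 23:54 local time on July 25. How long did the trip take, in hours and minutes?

10 hours 17 minutes

Departure in UTC: 13:52 − 9:00 = 04:52 on Jul 25.
Arrival in UTC: 23:54 − 8:45 = 15:09 on Jul 25.
Elapsed = 15:09 − 04:52 = 10 hours 17 minutes.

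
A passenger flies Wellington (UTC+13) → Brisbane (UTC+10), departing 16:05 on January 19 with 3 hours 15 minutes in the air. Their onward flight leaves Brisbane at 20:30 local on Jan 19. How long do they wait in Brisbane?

4 hours 10 minutes

Convert departure to UTC: 16:05 − 13:00 = 03:05 UTC on Jan 19.
Add 3 hours and 15 minutes flight time → 06:20 UTC.
Brisbane is UTC+10:00, so local arrival = 06:20 + 10:00 = 16:20 on Jan 19.
Layover = 20:30 − 16:20 = 4 hours 10 minutes.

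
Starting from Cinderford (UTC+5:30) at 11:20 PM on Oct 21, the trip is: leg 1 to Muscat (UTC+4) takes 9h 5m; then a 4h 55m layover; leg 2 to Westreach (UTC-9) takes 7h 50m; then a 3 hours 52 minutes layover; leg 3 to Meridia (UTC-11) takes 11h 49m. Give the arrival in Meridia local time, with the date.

8:21 PM on October 22

Convert departure to UTC: 11:20 PM − 5:30 = 5:50 PM UTC on Oct 21.
Add 9 hours 5 minutes leg 1 → 2:55 AM UTC (Oct 22).
Add 4 hours 55 minutes layover in Muscat → 7:50 AM UTC.
Add 7 hours and 50 minutes leg 2 → 3:40 PM UTC.
Add 3 hours and 52 minutes layover in Westreach → 7:32 PM UTC.
Add 11 hours and 49 minutes leg 3 → 7:21 AM UTC (Oct 23).
Meridia is UTC−11:00, so local arrival = 7:21 AM − 11:00 = 8:21 PM on Oct 22.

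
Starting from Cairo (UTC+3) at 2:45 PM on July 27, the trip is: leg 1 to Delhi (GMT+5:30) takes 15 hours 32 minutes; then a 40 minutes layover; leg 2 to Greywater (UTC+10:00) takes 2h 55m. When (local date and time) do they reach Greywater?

Convert departure to UTC: 2:45 PM − 3:00 = 11:45 AM UTC on Jul 27.
Add 15 hours 32 minutes leg 1 → 3:17 AM UTC (Jul 28).
Add 40 minutes layover in Delhi → 3:57 AM UTC.
Add 2 hours 55 minutes leg 2 → 6:52 AM UTC.
Greywater is UTC+10:00, so local arrival = 6:52 AM + 10:00 = 4:52 PM on Jul 28.

4:52 PM on July 28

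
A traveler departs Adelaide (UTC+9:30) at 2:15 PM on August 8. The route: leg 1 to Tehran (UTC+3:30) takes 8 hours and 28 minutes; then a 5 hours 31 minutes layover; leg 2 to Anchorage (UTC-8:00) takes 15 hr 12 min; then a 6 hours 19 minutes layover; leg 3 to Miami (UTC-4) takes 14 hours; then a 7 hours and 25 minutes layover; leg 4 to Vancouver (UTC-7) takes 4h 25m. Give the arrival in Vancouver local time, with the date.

Convert departure to UTC: 2:15 PM − 9:30 = 4:45 AM UTC on Aug 8.
Add 8 hours and 28 minutes leg 1 → 1:13 PM UTC.
Add 5 hours and 31 minutes layover in Tehran → 6:44 PM UTC.
Add 15 hours and 12 minutes leg 2 → 9:56 AM UTC (Aug 9).
Add 6 hours 19 minutes layover in Anchorage → 4:15 PM UTC.
Add 14 hours leg 3 → 6:15 AM UTC (Aug 10).
Add 7 hours and 25 minutes layover in Miami → 1:40 PM UTC.
Add 4 hours 25 minutes leg 4 → 6:05 PM UTC.
Vancouver is UTC−7:00, so local arrival = 6:05 PM − 7:00 = 11:05 AM on Aug 10.

11:05 AM on August 10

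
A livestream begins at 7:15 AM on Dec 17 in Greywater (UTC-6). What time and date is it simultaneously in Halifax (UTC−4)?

Halifax is 2:00 ahead of Greywater.
Shift by the zone difference: 7:15 AM + 2:00 = 9:15 AM on Dec 17 in Halifax.

9:15 AM on December 17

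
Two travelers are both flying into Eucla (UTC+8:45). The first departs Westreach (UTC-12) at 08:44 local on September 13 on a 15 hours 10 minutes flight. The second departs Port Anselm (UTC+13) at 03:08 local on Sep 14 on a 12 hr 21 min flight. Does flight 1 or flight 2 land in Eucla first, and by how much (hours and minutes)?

the second, by 9 hours 25 minutes

Flight 1 in UTC: 08:44 + 12:00 = 20:44 on Sep 13.
+15 hours and 10 minutes → arrive 11:54 UTC on Sep 14.
Flight 2 in UTC: 03:08 − 13:00 = 14:08 on Sep 13.
+12 hours and 21 minutes → arrive 02:29 UTC on Sep 14.
Flight 2 lands earlier by 9 hours 25 minutes.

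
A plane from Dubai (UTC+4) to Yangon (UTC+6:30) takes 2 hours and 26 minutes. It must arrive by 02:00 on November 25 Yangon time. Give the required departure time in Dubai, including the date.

Target arrival in UTC: 02:00 − 6:30 = 19:30 on Nov 24.
Subtract 2 hours and 26 minutes → departure 17:04 UTC on Nov 24.
Dubai is UTC+4:00: 17:04 + 4:00 = 21:04 on Nov 24.

21:04 on November 24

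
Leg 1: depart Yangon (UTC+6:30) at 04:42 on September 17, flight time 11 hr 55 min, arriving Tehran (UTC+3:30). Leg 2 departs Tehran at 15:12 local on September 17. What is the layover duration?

1 hour 35 minutes

Convert departure to UTC: 04:42 − 6:30 = 22:12 UTC on Sep 16.
Add 11 hours and 55 minutes flight time → 10:07 UTC (Sep 17).
Tehran is UTC+3:30, so local arrival = 10:07 + 3:30 = 13:37 on Sep 17.
Layover = 15:12 − 13:37 = 1 hour 35 minutes.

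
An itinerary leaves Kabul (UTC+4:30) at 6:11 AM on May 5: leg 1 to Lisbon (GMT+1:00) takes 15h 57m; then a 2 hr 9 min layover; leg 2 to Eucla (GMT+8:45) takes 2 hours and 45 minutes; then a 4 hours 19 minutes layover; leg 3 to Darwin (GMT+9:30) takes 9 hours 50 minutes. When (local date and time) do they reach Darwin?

10:11 PM on May 6

Convert departure to UTC: 6:11 AM − 4:30 = 1:41 AM UTC on May 5.
Add 15 hours 57 minutes leg 1 → 5:38 PM UTC.
Add 2 hours and 9 minutes layover in Lisbon → 7:47 PM UTC.
Add 2 hours and 45 minutes leg 2 → 10:32 PM UTC.
Add 4 hours 19 minutes layover in Eucla → 2:51 AM UTC (May 6).
Add 9 hours and 50 minutes leg 3 → 12:41 PM UTC.
Darwin is UTC+9:30, so local arrival = 12:41 PM + 9:30 = 10:11 PM on May 6.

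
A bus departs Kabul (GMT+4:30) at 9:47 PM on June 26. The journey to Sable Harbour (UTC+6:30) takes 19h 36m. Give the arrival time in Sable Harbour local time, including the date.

7:23 PM on June 27

Convert departure to UTC: 9:47 PM − 4:30 = 5:17 PM UTC on Jun 26.
Add 19 hours and 36 minutes travel time → 12:53 PM UTC (Jun 27).
Sable Harbour is UTC+6:30, so local arrival = 12:53 PM + 6:30 = 7:23 PM on Jun 27.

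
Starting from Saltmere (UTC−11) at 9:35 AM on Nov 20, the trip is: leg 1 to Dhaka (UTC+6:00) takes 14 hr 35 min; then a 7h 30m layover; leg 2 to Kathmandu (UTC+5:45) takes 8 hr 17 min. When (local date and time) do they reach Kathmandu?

8:42 AM on November 22

Convert departure to UTC: 9:35 AM + 11:00 = 8:35 PM UTC on Nov 20.
Add 14 hours and 35 minutes leg 1 → 11:10 AM UTC (Nov 21).
Add 7 hours 30 minutes layover in Dhaka → 6:40 PM UTC.
Add 8 hours 17 minutes leg 2 → 2:57 AM UTC (Nov 22).
Kathmandu is UTC+5:45, so local arrival = 2:57 AM + 5:45 = 8:42 AM on Nov 22.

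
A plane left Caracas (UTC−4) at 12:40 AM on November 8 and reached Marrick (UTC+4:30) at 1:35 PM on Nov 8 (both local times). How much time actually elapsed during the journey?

Departure in UTC: 12:40 AM + 4:00 = 4:40 AM on Nov 8.
Arrival in UTC: 1:35 PM − 4:30 = 9:05 AM on Nov 8.
Elapsed = 9:05 AM − 4:40 AM = 4 hours 25 minutes.

4 hours 25 minutes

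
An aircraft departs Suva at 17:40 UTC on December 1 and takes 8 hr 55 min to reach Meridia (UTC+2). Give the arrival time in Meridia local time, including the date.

Departure is given in UTC: 17:40 on Dec 1.
Add 8 hours 55 minutes → 02:35 UTC (Dec 2).
Meridia is UTC+2:00: 02:35 + 2:00 = 04:35 on Dec 2.

04:35 on Dec 2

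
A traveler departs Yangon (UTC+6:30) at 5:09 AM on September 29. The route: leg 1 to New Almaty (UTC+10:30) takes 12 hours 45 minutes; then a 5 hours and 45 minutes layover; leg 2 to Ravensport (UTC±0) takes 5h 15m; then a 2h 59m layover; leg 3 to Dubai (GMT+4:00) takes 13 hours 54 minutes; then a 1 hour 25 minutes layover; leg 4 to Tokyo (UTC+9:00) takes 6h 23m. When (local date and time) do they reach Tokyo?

Convert departure to UTC: 5:09 AM − 6:30 = 10:39 PM UTC on Sep 28.
Add 12 hours and 45 minutes leg 1 → 11:24 AM UTC (Sep 29).
Add 5 hours 45 minutes layover in New Almaty → 5:09 PM UTC.
Add 5 hours 15 minutes leg 2 → 10:24 PM UTC.
Add 2 hours and 59 minutes layover in Ravensport → 1:23 AM UTC (Sep 30).
Add 13 hours 54 minutes leg 3 → 3:17 PM UTC.
Add 1 hour and 25 minutes layover in Dubai → 4:42 PM UTC.
Add 6 hours 23 minutes leg 4 → 11:05 PM UTC.
Tokyo is UTC+9:00, so local arrival = 11:05 PM + 9:00 = 8:05 AM on Oct 1.

8:05 AM on October 1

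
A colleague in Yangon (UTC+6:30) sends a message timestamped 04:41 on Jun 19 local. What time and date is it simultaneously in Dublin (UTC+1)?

Dublin is 5:30 behind Yangon.
Shift by the zone difference: 04:41 − 5:30 = 23:11 on Jun 18 in Dublin.

23:11 on June 18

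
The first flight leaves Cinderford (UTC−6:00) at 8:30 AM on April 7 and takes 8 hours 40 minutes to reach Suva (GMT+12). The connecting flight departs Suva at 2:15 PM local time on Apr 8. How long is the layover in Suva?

3 hours 5 minutes

Convert departure to UTC: 8:30 AM + 6:00 = 2:30 PM UTC on Apr 7.
Add 8 hours 40 minutes flight time → 11:10 PM UTC.
Suva is UTC+12:00, so local arrival = 11:10 PM + 12:00 = 11:10 AM on Apr 8.
Layover = 2:15 PM − 11:10 AM = 3 hours 5 minutes.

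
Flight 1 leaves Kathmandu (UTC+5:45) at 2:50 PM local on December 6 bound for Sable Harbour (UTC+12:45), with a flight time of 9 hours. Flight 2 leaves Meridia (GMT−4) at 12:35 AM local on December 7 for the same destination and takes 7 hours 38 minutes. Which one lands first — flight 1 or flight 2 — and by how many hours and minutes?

the first, by 18 hours 8 minutes

Flight 1 in UTC: 2:50 PM − 5:45 = 9:05 AM on Dec 6.
+9 hours → arrive 6:05 PM UTC on Dec 6.
Flight 2 in UTC: 12:35 AM + 4:00 = 4:35 AM on Dec 7.
+7 hours 38 minutes → arrive 12:13 PM UTC on Dec 7.
Flight 1 lands earlier by 18 hours 8 minutes.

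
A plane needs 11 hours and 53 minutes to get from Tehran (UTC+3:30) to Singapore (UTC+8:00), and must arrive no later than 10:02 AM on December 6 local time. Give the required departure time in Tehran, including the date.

5:39 PM on December 5

Target arrival in UTC: 10:02 AM − 8:00 = 2:02 AM on Dec 6.
Subtract 11 hours 53 minutes → departure 2:09 PM UTC on Dec 5.
Tehran is UTC+3:30: 2:09 PM + 3:30 = 5:39 PM on Dec 5.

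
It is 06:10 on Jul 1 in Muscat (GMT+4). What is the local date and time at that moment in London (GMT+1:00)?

In UTC: 06:10 − 4:00 = 02:10 on Jul 1.
London is UTC+1:00: 02:10 + 1:00 = 03:10 on Jul 1.

03:10 on July 1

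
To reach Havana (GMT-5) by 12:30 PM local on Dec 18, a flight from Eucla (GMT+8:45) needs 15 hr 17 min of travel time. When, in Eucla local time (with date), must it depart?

10:58 AM on Dec 18

Target arrival in UTC: 12:30 PM + 5:00 = 5:30 PM on Dec 18.
Subtract 15 hours and 17 minutes → departure 2:13 AM UTC on Dec 18.
Eucla is UTC+8:45: 2:13 AM + 8:45 = 10:58 AM on Dec 18.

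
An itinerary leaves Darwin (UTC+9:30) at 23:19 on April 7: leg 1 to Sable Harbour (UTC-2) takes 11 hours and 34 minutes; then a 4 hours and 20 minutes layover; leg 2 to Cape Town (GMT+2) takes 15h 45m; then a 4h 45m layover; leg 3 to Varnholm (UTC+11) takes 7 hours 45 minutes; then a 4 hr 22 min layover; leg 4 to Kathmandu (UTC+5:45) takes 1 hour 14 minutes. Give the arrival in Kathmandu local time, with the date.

21:19 on Apr 9

Convert departure to UTC: 23:19 − 9:30 = 13:49 UTC on Apr 7.
Add 11 hours and 34 minutes leg 1 → 01:23 UTC (Apr 8).
Add 4 hours and 20 minutes layover in Sable Harbour → 05:43 UTC.
Add 15 hours 45 minutes leg 2 → 21:28 UTC.
Add 4 hours and 45 minutes layover in Cape Town → 02:13 UTC (Apr 9).
Add 7 hours and 45 minutes leg 3 → 09:58 UTC.
Add 4 hours 22 minutes layover in Varnholm → 14:20 UTC.
Add 1 hour and 14 minutes leg 4 → 15:34 UTC.
Kathmandu is UTC+5:45, so local arrival = 15:34 + 5:45 = 21:19 on Apr 9.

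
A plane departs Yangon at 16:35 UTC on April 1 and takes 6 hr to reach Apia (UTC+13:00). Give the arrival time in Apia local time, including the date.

11:35 on Apr 2

Departure is given in UTC: 16:35 on Apr 1.
Add 6 hours → 22:35 UTC.
Apia is UTC+13:00: 22:35 + 13:00 = 11:35 on Apr 2.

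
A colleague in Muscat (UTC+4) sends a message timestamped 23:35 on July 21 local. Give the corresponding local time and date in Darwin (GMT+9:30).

05:05 on July 22

Darwin is 5:30 ahead of Muscat.
Shift by the zone difference: 23:35 + 5:30 = 05:05 on Jul 22 in Darwin.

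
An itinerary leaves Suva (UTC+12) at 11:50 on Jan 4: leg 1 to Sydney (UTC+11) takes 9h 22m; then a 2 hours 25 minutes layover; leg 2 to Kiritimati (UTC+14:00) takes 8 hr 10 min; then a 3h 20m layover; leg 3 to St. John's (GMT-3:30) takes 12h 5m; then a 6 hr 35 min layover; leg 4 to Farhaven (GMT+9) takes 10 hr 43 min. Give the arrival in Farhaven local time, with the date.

Convert departure to UTC: 11:50 − 12:00 = 23:50 UTC on Jan 3.
Add 9 hours 22 minutes leg 1 → 09:12 UTC (Jan 4).
Add 2 hours and 25 minutes layover in Sydney → 11:37 UTC.
Add 8 hours and 10 minutes leg 2 → 19:47 UTC.
Add 3 hours 20 minutes layover in Kiritimati → 23:07 UTC.
Add 12 hours 5 minutes leg 3 → 11:12 UTC (Jan 5).
Add 6 hours 35 minutes layover in St. John's → 17:47 UTC.
Add 10 hours 43 minutes leg 4 → 04:30 UTC (Jan 6).
Farhaven is UTC+9:00, so local arrival = 04:30 + 9:00 = 13:30 on Jan 6.

13:30 on January 6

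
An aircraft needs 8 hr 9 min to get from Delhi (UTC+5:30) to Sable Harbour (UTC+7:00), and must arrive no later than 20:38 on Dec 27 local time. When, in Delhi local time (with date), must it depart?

10:59 on December 27

Target arrival in UTC: 20:38 − 7:00 = 13:38 on Dec 27.
Subtract 8 hours 9 minutes → departure 05:29 UTC on Dec 27.
Delhi is UTC+5:30: 05:29 + 5:30 = 10:59 on Dec 27.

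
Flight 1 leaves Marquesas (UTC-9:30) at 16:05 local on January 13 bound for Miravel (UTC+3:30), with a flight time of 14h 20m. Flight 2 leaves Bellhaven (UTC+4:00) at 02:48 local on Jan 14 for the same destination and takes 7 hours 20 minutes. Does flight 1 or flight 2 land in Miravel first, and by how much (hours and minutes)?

Flight 1 in UTC: 16:05 + 9:30 = 01:35 on Jan 14.
+14 hours 20 minutes → arrive 15:55 UTC on Jan 14.
Flight 2 in UTC: 02:48 − 4:00 = 22:48 on Jan 13.
+7 hours 20 minutes → arrive 06:08 UTC on Jan 14.
Flight 2 lands earlier by 9 hours 47 minutes.

the second, by 9 hours 47 minutes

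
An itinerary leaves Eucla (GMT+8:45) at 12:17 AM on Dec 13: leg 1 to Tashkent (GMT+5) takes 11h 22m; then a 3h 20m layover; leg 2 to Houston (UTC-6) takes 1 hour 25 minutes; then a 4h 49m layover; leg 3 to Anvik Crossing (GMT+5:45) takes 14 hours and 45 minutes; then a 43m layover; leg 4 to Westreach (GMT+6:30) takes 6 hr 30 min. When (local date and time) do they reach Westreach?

Convert departure to UTC: 12:17 AM − 8:45 = 3:32 PM UTC on Dec 12.
Add 11 hours and 22 minutes leg 1 → 2:54 AM UTC (Dec 13).
Add 3 hours 20 minutes layover in Tashkent → 6:14 AM UTC.
Add 1 hour and 25 minutes leg 2 → 7:39 AM UTC.
Add 4 hours 49 minutes layover in Houston → 12:28 PM UTC.
Add 14 hours and 45 minutes leg 3 → 3:13 AM UTC (Dec 14).
Add 43 minutes layover in Anvik Crossing → 3:56 AM UTC.
Add 6 hours and 30 minutes leg 4 → 10:26 AM UTC.
Westreach is UTC+6:30, so local arrival = 10:26 AM + 6:30 = 4:56 PM on Dec 14.

4:56 PM on December 14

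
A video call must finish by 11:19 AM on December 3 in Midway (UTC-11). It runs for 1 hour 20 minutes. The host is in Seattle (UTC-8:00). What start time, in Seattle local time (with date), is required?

12:59 PM on December 3

Target end time in UTC: 11:19 AM + 11:00 = 10:19 PM on Dec 3.
Subtract 1 hour 20 minutes → start 8:59 PM UTC on Dec 3.
Seattle is UTC−8:00: 8:59 PM − 8:00 = 12:59 PM on Dec 3.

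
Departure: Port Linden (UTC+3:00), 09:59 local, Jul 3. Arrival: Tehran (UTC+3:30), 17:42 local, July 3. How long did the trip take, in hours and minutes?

7 hours 13 minutes

Departure in UTC: 09:59 − 3:00 = 06:59 on Jul 3.
Arrival in UTC: 17:42 − 3:30 = 14:12 on Jul 3.
Elapsed = 14:12 − 06:59 = 7 hours 13 minutes.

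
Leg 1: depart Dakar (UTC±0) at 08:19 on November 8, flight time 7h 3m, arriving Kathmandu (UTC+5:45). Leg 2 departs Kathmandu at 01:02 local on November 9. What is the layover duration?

3 hours 55 minutes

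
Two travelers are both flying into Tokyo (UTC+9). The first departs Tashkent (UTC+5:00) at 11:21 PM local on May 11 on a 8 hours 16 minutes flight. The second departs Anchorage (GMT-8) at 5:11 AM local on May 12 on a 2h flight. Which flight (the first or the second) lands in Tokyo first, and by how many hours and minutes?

the first, by 12 hours 34 minutes

Flight 1 in UTC: 11:21 PM − 5:00 = 6:21 PM on May 11.
+8 hours 16 minutes → arrive 2:37 AM UTC on May 12.
Flight 2 in UTC: 5:11 AM + 8:00 = 1:11 PM on May 12.
+2 hours → arrive 3:11 PM UTC on May 12.
Flight 1 lands earlier by 12 hours 34 minutes.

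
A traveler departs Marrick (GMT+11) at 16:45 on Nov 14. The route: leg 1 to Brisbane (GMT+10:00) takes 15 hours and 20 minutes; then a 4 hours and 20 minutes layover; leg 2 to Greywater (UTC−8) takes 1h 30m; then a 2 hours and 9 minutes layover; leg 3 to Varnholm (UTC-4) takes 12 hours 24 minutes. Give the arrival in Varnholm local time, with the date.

13:28 on November 15

Convert departure to UTC: 16:45 − 11:00 = 05:45 UTC on Nov 14.
Add 15 hours and 20 minutes leg 1 → 21:05 UTC.
Add 4 hours 20 minutes layover in Brisbane → 01:25 UTC (Nov 15).
Add 1 hour 30 minutes leg 2 → 02:55 UTC.
Add 2 hours and 9 minutes layover in Greywater → 05:04 UTC.
Add 12 hours 24 minutes leg 3 → 17:28 UTC.
Varnholm is UTC−4:00, so local arrival = 17:28 − 4:00 = 13:28 on Nov 15.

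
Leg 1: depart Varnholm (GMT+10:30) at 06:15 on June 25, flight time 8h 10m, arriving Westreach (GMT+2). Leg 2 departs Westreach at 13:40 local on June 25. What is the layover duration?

7 hours 45 minutes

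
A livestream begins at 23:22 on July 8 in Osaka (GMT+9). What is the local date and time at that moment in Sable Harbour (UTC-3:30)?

10:52 on July 8

In UTC: 23:22 − 9:00 = 14:22 on Jul 8.
Sable Harbour is UTC−3:30: 14:22 − 3:30 = 10:52 on Jul 8.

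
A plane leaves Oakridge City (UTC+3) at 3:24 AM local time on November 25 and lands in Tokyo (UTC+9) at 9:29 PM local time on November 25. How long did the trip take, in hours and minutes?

Departure in UTC: 3:24 AM − 3:00 = 12:24 AM on Nov 25.
Arrival in UTC: 9:29 PM − 9:00 = 12:29 PM on Nov 25.
Elapsed = 12:29 PM − 12:24 AM = 12 hours 5 minutes.

12 hours 5 minutes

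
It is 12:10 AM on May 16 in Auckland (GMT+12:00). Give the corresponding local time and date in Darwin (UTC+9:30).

9:40 PM on May 15

In UTC: 12:10 AM − 12:00 = 12:10 PM on May 15.
Darwin is UTC+9:30: 12:10 PM + 9:30 = 9:40 PM on May 15.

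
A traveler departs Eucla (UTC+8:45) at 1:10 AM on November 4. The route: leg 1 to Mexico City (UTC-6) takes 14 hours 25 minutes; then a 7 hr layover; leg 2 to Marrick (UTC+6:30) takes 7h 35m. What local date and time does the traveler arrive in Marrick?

3:55 AM on November 5

Convert departure to UTC: 1:10 AM − 8:45 = 4:25 PM UTC on Nov 3.
Add 14 hours 25 minutes leg 1 → 6:50 AM UTC (Nov 4).
Add 7 hours layover in Mexico City → 1:50 PM UTC.
Add 7 hours and 35 minutes leg 2 → 9:25 PM UTC.
Marrick is UTC+6:30, so local arrival = 9:25 PM + 6:30 = 3:55 AM on Nov 5.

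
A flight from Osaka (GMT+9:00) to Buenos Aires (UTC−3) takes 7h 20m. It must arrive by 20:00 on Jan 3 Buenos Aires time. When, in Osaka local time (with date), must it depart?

00:40 on Jan 4

Target arrival in UTC: 20:00 + 3:00 = 23:00 on Jan 3.
Subtract 7 hours 20 minutes → departure 15:40 UTC on Jan 3.
Osaka is UTC+9:00: 15:40 + 9:00 = 00:40 on Jan 4.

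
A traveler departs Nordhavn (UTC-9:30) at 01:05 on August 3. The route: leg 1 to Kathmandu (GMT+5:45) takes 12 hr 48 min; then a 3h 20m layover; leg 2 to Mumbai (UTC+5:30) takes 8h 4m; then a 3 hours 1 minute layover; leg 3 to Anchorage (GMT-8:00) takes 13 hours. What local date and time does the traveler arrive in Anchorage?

18:48 on Aug 4

Convert departure to UTC: 01:05 + 9:30 = 10:35 UTC on Aug 3.
Add 12 hours and 48 minutes leg 1 → 23:23 UTC.
Add 3 hours and 20 minutes layover in Kathmandu → 02:43 UTC (Aug 4).
Add 8 hours and 4 minutes leg 2 → 10:47 UTC.
Add 3 hours and 1 minute layover in Mumbai → 13:48 UTC.
Add 13 hours leg 3 → 02:48 UTC (Aug 5).
Anchorage is UTC−8:00, so local arrival = 02:48 − 8:00 = 18:48 on Aug 4.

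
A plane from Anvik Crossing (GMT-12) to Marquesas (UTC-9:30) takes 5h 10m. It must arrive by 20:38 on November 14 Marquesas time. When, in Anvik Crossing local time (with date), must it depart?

12:58 on November 14

Target arrival in UTC: 20:38 + 9:30 = 06:08 on Nov 15.
Subtract 5 hours and 10 minutes → departure 00:58 UTC on Nov 15.
Anvik Crossing is UTC−12:00: 00:58 − 12:00 = 12:58 on Nov 14.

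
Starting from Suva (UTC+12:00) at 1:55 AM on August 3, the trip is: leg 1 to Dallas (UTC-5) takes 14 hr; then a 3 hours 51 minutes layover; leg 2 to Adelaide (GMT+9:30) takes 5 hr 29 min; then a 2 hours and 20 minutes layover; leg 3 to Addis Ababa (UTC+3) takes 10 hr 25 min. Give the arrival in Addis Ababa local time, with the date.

5:00 AM on Aug 4

Convert departure to UTC: 1:55 AM − 12:00 = 1:55 PM UTC on Aug 2.
Add 14 hours leg 1 → 3:55 AM UTC (Aug 3).
Add 3 hours 51 minutes layover in Dallas → 7:46 AM UTC.
Add 5 hours 29 minutes leg 2 → 1:15 PM UTC.
Add 2 hours and 20 minutes layover in Adelaide → 3:35 PM UTC.
Add 10 hours and 25 minutes leg 3 → 2:00 AM UTC (Aug 4).
Addis Ababa is UTC+3:00, so local arrival = 2:00 AM + 3:00 = 5:00 AM on Aug 4.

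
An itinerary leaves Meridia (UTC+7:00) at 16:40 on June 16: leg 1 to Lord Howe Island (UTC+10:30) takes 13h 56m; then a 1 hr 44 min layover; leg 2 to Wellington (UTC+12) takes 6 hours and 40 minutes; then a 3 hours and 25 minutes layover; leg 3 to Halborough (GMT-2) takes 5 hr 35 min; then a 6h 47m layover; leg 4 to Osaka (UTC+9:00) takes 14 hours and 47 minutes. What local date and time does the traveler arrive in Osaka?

23:34 on June 18

Convert departure to UTC: 16:40 − 7:00 = 09:40 UTC on Jun 16.
Add 13 hours and 56 minutes leg 1 → 23:36 UTC.
Add 1 hour and 44 minutes layover in Lord Howe Island → 01:20 UTC (Jun 17).
Add 6 hours and 40 minutes leg 2 → 08:00 UTC.
Add 3 hours 25 minutes layover in Wellington → 11:25 UTC.
Add 5 hours 35 minutes leg 3 → 17:00 UTC.
Add 6 hours and 47 minutes layover in Halborough → 23:47 UTC.
Add 14 hours 47 minutes leg 4 → 14:34 UTC (Jun 18).
Osaka is UTC+9:00, so local arrival = 14:34 + 9:00 = 23:34 on Jun 18.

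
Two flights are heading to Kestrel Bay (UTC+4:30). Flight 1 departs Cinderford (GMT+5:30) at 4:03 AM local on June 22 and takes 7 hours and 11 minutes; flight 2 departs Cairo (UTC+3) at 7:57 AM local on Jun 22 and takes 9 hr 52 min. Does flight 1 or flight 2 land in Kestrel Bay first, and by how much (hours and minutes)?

the first, by 9 hours 5 minutes

Flight 1 in UTC: 4:03 AM − 5:30 = 10:33 PM on Jun 21.
+7 hours and 11 minutes → arrive 5:44 AM UTC on Jun 22.
Flight 2 in UTC: 7:57 AM − 3:00 = 4:57 AM on Jun 22.
+9 hours and 52 minutes → arrive 2:49 PM UTC on Jun 22.
Flight 1 lands earlier by 9 hours 5 minutes.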